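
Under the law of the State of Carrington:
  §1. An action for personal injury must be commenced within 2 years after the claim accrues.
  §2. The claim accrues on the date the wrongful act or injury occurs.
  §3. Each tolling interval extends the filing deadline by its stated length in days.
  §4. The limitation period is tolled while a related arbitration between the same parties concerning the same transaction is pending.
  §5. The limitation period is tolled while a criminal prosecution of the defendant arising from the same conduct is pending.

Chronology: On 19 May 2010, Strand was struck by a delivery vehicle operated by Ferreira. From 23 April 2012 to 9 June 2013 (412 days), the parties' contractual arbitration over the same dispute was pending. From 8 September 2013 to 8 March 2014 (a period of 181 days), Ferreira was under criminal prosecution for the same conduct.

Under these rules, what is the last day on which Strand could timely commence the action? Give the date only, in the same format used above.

The limitation period began to run on 19 May 2010.
The untolled deadline — 2 years after 19 May 2010 — is 19 May 2012.
The pending related arbitration from 23 April 2012 to 9 June 2013 tolled the period for 412 days, extending the deadline to 5 July 2013.
By the time the pending criminal prosecution began on 8 September 2013, the limitation period had already expired on 5 July 2013; that interval cannot revive it.

5 July 2013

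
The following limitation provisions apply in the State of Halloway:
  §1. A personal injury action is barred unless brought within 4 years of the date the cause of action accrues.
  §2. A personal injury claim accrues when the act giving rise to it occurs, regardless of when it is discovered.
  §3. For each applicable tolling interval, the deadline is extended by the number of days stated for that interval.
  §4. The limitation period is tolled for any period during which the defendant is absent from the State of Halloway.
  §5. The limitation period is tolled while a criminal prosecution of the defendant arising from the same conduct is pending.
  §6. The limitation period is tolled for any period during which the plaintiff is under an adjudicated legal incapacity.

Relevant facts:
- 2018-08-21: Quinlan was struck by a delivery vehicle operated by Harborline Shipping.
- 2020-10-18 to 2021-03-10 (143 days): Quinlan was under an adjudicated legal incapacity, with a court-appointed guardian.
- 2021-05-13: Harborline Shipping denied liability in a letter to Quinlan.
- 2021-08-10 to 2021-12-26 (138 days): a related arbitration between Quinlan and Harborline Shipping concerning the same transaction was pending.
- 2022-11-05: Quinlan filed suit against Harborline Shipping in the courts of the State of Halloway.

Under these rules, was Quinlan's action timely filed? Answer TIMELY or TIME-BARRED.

The cause of action accrued on 2018-08-21, the date of the act.
The untolled deadline — 4 years after 2018-08-21 — is 2022-08-21.
Because the plaintiff's legal incapacity ran from 2020-10-18 to 2021-03-10, the deadline is extended by 143 days to 2023-01-11.
The pending related arbitration from 2021-08-10 to 2021-12-26 does not toll the period, because no stated rule makes a pending arbitration a tolling event.
None of the other events listed affects the running of the period under the stated rules.
Quinlan filed on 2022-11-05, before the 2023-01-11 deadline, so the action is timely.

TIMELY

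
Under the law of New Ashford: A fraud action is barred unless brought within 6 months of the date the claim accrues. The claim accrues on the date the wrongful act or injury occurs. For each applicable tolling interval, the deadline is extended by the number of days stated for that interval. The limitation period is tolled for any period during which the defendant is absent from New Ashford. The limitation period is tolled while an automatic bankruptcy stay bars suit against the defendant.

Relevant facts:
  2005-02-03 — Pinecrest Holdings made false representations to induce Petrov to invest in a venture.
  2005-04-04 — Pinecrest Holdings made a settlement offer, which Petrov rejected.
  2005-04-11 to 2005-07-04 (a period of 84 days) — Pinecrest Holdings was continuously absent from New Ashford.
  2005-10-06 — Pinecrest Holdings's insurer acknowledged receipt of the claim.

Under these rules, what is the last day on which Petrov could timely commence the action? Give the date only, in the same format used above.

2005-10-26

The limitation period began to run on 2005-02-03.
The untolled deadline — 6 months after 2005-02-03 — is 2005-08-03.
The defendant's absence from the jurisdiction from 2005-04-11 to 2005-07-04 tolled the period for 84 days, extending the deadline to 2005-10-26.
Nothing else in the chronology tolls or restarts the period.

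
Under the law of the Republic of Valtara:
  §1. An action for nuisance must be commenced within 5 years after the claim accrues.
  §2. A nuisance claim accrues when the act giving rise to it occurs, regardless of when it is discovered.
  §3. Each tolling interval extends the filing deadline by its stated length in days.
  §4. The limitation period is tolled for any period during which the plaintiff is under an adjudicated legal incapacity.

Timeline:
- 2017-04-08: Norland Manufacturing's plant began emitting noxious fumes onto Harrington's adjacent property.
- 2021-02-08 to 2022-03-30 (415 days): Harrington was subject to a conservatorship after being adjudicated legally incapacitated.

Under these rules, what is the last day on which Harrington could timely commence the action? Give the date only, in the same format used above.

The limitation period began to run on 2017-04-08.
Adding the 5 years base period to 2017-04-08 gives a deadline of 2022-04-08, before any tolling.
The period was tolled for 415 days by the plaintiff's legal incapacity (2021-02-08 to 2022-03-30), pushing the deadline to 2023-05-28.

2023-05-28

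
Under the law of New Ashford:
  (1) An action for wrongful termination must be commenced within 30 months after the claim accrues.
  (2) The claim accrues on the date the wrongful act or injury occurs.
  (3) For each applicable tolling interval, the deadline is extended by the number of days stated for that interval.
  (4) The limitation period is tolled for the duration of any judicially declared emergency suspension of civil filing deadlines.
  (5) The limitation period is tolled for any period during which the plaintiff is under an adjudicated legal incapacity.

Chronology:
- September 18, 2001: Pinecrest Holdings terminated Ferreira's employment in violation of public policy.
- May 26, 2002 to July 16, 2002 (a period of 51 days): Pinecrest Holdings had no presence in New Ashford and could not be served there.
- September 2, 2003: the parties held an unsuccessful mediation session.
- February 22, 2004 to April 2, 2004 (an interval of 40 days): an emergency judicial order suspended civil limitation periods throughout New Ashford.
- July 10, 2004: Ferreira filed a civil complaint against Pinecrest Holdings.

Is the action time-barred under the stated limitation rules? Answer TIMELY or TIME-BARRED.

TIME-BARRED

The limitation period began to run on September 18, 2001.
30 months from September 18, 2001 is March 18, 2004.
The emergency suspension of filing deadlines from February 22, 2004 to April 2, 2004 tolled the period for 40 days, extending the deadline to April 27, 2004.
Although the defendant's absence ran from May 26, 2002 to July 16, 2002, the stated rules do not make that a tolling event, so it is disregarded.
None of the other events listed affects the running of the period under the stated rules.
Filing on July 10, 2004 missed the April 27, 2004 deadline — the action is time-barred.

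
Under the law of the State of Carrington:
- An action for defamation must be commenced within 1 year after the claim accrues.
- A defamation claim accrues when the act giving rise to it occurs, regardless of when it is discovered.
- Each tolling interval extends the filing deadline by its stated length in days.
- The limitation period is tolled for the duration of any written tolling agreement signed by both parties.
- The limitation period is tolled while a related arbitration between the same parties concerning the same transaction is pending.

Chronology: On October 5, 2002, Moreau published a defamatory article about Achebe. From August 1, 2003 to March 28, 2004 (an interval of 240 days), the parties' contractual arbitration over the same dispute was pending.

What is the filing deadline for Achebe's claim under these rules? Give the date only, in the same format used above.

June 1, 2004

The limitation period began to run on October 5, 2002.
Adding the 1 year base period to October 5, 2002 gives a deadline of October 5, 2003, before any tolling.
The pending related arbitration from August 1, 2003 to March 28, 2004 tolled the period for 240 days, extending the deadline to June 1, 2004.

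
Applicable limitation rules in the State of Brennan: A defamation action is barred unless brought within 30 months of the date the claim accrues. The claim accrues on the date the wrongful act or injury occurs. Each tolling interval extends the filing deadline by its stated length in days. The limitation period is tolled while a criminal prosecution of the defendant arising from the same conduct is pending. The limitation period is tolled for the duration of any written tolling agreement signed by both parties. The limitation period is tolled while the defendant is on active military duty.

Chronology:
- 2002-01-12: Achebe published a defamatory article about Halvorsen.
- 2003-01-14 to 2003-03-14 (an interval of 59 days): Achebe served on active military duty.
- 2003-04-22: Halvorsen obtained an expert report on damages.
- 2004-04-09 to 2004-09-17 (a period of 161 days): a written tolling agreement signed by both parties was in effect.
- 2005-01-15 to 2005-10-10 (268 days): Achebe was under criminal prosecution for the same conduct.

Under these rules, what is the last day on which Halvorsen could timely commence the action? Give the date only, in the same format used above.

2005-11-12

The limitation period began to run on 2002-01-12.
Adding the 30 months base period to 2002-01-12 gives a deadline of 2004-07-12, before any tolling.
Because the defendant's active military service ran from 2003-01-14 to 2003-03-14, the deadline is extended by 59 days to 2004-09-09.
Because the written tolling agreement ran from 2004-04-09 to 2004-09-17, the deadline is extended by 161 days to 2005-02-17.
Because the pending criminal prosecution ran from 2005-01-15 to 2005-10-10, the deadline is extended by 268 days to 2005-11-12.
None of the other events listed affects the running of the period under the stated rules.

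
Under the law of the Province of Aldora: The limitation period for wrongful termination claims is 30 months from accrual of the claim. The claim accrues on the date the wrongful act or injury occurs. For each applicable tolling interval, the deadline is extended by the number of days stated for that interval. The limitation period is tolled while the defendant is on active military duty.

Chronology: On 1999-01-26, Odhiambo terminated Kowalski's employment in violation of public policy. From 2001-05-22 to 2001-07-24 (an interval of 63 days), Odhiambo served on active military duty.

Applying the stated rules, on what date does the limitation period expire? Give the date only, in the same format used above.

2001-09-27

The claim accrued on 1999-01-26, the date of the act.
Adding the 30 months base period to 1999-01-26 gives a deadline of 2001-07-26, before any tolling.
The defendant's active military service from 2001-05-22 to 2001-07-24 tolled the period for 63 days, extending the deadline to 2001-09-27.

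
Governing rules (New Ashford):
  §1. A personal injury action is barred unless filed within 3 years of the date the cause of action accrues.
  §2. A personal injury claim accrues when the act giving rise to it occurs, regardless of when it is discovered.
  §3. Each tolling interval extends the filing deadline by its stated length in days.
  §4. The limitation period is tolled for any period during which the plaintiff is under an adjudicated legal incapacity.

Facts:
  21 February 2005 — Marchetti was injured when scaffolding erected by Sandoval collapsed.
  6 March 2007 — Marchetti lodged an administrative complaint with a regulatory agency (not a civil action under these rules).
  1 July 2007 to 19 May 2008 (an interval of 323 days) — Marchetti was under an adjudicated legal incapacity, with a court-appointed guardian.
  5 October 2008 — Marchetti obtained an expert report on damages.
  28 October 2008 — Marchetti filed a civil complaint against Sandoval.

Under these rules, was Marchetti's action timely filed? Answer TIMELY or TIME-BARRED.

The claim accrued on 21 February 2005, when the wrongful act occurred.
The untolled deadline — 3 years after 21 February 2005 — is 21 February 2008.
The plaintiff's legal incapacity from 1 July 2007 to 19 May 2008 tolled the period for 323 days, extending the deadline to 9 January 2009.
The other events in the timeline have no effect on the limitation period under the stated rules.
The 28 October 2008 filing precedes the 9 January 2009 deadline; the claim is timely.

TIMELY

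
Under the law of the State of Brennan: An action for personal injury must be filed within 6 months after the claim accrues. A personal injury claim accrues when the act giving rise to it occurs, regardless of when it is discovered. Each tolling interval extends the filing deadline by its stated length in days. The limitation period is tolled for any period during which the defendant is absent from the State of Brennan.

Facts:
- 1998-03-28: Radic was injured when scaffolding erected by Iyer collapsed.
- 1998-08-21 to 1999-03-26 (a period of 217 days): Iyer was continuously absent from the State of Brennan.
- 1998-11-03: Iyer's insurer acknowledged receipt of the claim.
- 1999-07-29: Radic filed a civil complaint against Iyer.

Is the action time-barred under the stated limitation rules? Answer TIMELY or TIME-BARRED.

The claim accrued on 1998-03-28, the date of the act.
Adding the 6 months base period to 1998-03-28 gives a deadline of 1998-09-28, before any tolling.
The period was tolled for 217 days by the defendant's absence from the jurisdiction (1998-08-21 to 1999-03-26), pushing the deadline to 1999-05-03.
The other events in the timeline have no effect on the limitation period under the stated rules.
The 1999-07-29 filing falls after the 1999-05-03 deadline; the claim is time-barred.

TIME-BARRED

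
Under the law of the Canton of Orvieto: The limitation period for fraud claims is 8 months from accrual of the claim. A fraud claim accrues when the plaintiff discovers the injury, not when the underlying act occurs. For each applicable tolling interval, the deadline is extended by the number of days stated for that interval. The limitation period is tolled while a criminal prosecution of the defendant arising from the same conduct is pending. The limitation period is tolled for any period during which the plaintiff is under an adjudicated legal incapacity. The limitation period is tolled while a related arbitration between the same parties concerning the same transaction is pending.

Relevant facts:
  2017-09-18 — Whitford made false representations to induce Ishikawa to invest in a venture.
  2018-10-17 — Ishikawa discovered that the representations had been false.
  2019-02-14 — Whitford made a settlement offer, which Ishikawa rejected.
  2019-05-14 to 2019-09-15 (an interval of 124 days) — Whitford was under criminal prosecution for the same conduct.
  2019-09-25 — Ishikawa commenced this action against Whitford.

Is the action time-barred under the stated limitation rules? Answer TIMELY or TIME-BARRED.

TIMELY

The claim did not accrue until Ishikawa discovered the injury on 2018-10-17; the 2017-09-18 act date does not start the clock under the stated rule.
The untolled deadline — 8 months after 2018-10-17 — is 2019-06-17.
The period was tolled for 124 days by the pending criminal prosecution (2019-05-14 to 2019-09-15), pushing the deadline to 2019-10-19.
The other events in the timeline have no effect on the limitation period under the stated rules.
The 2019-09-25 filing precedes the 2019-10-19 deadline; the claim is timely.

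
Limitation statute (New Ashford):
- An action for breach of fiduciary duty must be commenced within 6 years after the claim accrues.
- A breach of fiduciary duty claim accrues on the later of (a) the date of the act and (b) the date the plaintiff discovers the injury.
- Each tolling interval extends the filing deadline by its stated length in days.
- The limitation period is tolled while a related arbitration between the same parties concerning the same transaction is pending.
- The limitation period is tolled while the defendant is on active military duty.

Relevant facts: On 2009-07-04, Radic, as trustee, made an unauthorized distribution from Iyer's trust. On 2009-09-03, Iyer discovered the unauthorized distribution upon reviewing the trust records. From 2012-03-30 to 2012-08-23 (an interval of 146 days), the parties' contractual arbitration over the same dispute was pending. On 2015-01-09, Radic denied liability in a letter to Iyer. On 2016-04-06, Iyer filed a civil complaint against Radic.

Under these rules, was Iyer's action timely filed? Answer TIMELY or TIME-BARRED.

Because discovery on 2009-09-03 post-dates the 2009-07-04 act, accrual under the later-of rule falls on 2009-09-03.
Adding the 6 years base period to 2009-09-03 gives a deadline of 2015-09-03, before any tolling.
The period was tolled for 146 days by the pending related arbitration (2012-03-30 to 2012-08-23), pushing the deadline to 2016-01-27.
None of the other events listed affects the running of the period under the stated rules.
The 2016-04-06 filing falls after the 2016-01-27 deadline; the claim is time-barred.

TIME-BARRED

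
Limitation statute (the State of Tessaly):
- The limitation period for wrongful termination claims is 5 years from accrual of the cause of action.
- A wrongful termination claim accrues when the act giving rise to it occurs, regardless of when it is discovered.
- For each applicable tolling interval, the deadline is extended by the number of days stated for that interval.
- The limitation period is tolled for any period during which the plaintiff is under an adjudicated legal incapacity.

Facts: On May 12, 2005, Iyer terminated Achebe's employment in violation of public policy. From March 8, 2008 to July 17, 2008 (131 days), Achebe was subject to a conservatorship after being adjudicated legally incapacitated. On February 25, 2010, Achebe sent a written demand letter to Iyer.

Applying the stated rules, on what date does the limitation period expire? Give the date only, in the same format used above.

September 20, 2010

The limitation period began to run on May 12, 2005.
Adding the 5 years base period to May 12, 2005 gives a deadline of May 12, 2010, before any tolling.
The period was tolled for 131 days by the plaintiff's legal incapacity (March 8, 2008 to July 17, 2008), pushing the deadline to September 20, 2010.
None of the other events listed affects the running of the period under the stated rules.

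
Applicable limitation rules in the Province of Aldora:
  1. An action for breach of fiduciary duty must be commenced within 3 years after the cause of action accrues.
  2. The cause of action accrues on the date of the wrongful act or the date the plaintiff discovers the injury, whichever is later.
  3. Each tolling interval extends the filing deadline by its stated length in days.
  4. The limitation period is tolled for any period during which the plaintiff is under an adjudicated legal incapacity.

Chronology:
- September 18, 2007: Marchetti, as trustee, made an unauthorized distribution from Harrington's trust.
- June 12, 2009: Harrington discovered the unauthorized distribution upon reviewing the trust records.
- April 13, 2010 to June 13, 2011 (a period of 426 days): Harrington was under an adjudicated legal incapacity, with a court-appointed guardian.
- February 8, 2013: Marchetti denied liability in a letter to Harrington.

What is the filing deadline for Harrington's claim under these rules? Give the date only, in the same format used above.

Because discovery on June 12, 2009 post-dates the September 18, 2007 act, accrual under the later-of rule falls on June 12, 2009.
Adding the 3 years base period to June 12, 2009 gives a deadline of June 12, 2012, before any tolling.
The period was tolled for 426 days by the plaintiff's legal incapacity (April 13, 2010 to June 13, 2011), pushing the deadline to August 12, 2013.
None of the other events listed affects the running of the period under the stated rules.

August 12, 2013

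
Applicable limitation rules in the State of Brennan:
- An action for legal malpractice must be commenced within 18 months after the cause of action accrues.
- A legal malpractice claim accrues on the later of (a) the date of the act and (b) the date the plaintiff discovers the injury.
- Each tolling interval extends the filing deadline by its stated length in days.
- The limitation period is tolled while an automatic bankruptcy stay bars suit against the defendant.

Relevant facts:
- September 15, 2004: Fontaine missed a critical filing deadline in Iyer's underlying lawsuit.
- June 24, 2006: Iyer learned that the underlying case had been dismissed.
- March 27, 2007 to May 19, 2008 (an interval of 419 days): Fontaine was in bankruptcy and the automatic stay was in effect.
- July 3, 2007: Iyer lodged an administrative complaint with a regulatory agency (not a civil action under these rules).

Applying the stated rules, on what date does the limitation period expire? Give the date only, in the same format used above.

February 15, 2009

The claim accrued on June 24, 2006 — the later of the September 15, 2004 act and the June 24, 2006 discovery.
The untolled deadline — 18 months after June 24, 2006 — is December 24, 2007.
Because the automatic bankruptcy stay ran from March 27, 2007 to May 19, 2008, the deadline is extended by 419 days to February 15, 2009.
The other events in the timeline have no effect on the limitation period under the stated rules.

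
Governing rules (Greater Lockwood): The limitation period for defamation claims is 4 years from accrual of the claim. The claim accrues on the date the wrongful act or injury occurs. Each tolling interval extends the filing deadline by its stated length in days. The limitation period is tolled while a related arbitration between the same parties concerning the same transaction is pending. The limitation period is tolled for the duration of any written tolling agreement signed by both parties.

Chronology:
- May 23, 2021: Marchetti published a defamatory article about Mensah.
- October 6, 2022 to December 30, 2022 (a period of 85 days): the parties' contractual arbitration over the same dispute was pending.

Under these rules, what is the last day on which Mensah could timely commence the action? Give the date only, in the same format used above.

The claim accrued on May 23, 2021, the date of the act.
4 years from May 23, 2021 is May 23, 2025.
The pending related arbitration from October 6, 2022 to December 30, 2022 tolled the period for 85 days, extending the deadline to August 16, 2025.

August 16, 2025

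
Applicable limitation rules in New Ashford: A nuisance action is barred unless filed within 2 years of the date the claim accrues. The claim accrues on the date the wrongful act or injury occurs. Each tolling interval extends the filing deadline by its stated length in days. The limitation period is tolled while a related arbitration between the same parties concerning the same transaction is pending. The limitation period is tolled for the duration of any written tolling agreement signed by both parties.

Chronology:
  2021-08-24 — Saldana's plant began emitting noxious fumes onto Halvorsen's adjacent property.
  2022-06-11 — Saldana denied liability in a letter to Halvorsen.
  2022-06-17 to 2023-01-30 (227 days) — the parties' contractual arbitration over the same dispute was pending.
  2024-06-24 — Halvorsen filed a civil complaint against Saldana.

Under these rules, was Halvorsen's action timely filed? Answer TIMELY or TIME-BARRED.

The claim accrued on 2021-08-24, when the wrongful act occurred.
Adding the 2 years base period to 2021-08-24 gives a deadline of 2023-08-24, before any tolling.
The period was tolled for 227 days by the pending related arbitration (2022-06-17 to 2023-01-30), pushing the deadline to 2024-04-07.
Nothing else in the chronology tolls or restarts the period.
Halvorsen filed on 2024-06-24, after the 2024-04-07 deadline, so the action is time-barred.

TIME-BARRED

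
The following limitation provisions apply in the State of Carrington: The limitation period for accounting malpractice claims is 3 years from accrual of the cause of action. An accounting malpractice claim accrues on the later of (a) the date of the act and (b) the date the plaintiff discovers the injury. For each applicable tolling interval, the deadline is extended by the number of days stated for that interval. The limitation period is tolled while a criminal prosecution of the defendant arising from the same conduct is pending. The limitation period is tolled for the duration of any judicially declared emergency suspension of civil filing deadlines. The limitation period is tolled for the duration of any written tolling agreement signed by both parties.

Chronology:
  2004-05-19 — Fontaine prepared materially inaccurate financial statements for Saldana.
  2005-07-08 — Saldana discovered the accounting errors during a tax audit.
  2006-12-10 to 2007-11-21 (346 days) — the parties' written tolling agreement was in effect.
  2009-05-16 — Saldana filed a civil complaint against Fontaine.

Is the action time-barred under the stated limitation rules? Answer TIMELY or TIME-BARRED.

TIMELY

The claim accrued on 2005-07-08 — the later of the 2004-05-19 act and the 2005-07-08 discovery.
3 years from 2005-07-08 is 2008-07-08.
The period was tolled for 346 days by the written tolling agreement (2006-12-10 to 2007-11-21), pushing the deadline to 2009-06-19.
The 2009-05-16 filing precedes the 2009-06-19 deadline; the claim is timely.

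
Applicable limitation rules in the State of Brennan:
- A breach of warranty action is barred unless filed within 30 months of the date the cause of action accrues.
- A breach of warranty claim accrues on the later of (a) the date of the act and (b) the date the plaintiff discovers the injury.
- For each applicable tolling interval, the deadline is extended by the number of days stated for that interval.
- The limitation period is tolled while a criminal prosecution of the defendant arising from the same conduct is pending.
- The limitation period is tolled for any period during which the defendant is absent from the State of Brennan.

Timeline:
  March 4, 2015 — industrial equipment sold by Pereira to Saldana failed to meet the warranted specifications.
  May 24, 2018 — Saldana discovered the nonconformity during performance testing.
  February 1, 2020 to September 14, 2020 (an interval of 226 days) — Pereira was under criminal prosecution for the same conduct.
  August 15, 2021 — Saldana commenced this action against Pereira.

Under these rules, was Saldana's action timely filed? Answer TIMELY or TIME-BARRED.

Taking the later of the act (March 4, 2015) and discovery (May 24, 2018), the claim accrued on May 24, 2018.
Adding the 30 months base period to May 24, 2018 gives a deadline of November 24, 2020, before any tolling.
Because the pending criminal prosecution ran from February 1, 2020 to September 14, 2020, the deadline is extended by 226 days to July 8, 2021.
Saldana filed on August 15, 2021, after the July 8, 2021 deadline, so the action is time-barred.

TIME-BARRED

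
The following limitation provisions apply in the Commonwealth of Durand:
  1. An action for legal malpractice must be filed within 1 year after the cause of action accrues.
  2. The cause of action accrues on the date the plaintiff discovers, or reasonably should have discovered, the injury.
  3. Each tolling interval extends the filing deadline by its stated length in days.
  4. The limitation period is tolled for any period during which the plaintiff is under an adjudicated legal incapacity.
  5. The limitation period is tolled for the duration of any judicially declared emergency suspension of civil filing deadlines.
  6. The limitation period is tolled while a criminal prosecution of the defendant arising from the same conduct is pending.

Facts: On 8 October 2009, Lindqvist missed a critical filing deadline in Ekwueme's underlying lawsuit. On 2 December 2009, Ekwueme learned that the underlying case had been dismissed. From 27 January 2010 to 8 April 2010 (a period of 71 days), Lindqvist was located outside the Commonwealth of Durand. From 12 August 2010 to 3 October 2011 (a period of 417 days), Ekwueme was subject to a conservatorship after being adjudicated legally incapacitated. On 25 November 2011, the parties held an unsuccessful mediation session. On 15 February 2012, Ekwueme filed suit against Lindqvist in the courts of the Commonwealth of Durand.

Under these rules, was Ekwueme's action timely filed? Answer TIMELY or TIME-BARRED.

TIME-BARRED

The claim did not accrue until Ekwueme discovered the injury on 2 December 2009; the 8 October 2009 act date does not start the clock under the stated rule.
The untolled deadline — 1 year after 2 December 2009 — is 2 December 2010.
The period was tolled for 417 days by the plaintiff's legal incapacity (12 August 2010 to 3 October 2011), pushing the deadline to 23 January 2012.
The defendant's absence from the jurisdiction from 27 January 2010 to 8 April 2010 does not toll the period, because no stated rule makes the defendant's absence a tolling event.
The other events in the timeline have no effect on the limitation period under the stated rules.
Ekwueme filed on 15 February 2012, after the 23 January 2012 deadline, so the action is time-barred.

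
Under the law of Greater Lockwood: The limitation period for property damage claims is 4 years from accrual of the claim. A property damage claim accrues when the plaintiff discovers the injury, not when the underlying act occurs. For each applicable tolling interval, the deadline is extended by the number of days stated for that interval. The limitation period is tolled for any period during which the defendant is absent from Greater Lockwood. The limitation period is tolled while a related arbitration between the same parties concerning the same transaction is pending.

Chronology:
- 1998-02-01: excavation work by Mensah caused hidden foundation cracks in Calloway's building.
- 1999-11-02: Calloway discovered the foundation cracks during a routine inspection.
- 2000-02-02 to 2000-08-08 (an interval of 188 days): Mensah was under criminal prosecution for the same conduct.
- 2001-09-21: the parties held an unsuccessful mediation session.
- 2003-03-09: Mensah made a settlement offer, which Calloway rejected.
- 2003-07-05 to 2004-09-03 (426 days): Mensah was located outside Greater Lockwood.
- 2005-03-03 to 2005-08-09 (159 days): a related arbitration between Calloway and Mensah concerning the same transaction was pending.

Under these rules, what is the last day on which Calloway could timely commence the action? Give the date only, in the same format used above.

Accrual is tied to discovery, so the period began on 1999-11-02 rather than on 1998-02-01 when the act occurred.
Adding the 4 years base period to 1999-11-02 gives a deadline of 2003-11-02, before any tolling.
Because the defendant's absence from the jurisdiction ran from 2003-07-05 to 2004-09-03, the deadline is extended by 426 days to 2005-01-01.
The pending related arbitration from 2005-03-03 to 2005-08-09 began after the period had already run on 2005-01-01, so it has no tolling effect.
No stated provision tolls the period for a criminal prosecution, so the interval from 2000-02-02 to 2000-08-08 has no effect on the deadline.
The other events in the timeline have no effect on the limitation period under the stated rules.

2005-01-01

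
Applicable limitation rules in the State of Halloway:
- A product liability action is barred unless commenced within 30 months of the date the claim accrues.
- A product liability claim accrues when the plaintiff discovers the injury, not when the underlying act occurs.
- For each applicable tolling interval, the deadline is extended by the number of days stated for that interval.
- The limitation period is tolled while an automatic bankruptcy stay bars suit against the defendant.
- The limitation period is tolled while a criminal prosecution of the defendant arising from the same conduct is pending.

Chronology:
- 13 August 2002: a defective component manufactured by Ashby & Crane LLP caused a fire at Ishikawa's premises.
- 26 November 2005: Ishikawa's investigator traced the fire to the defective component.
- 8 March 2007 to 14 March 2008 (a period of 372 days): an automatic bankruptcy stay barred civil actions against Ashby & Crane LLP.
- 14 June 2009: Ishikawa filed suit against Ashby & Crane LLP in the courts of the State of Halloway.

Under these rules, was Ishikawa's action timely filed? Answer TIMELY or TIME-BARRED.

Accrual is tied to discovery, so the period began on 26 November 2005 rather than on 13 August 2002 when the act occurred.
Adding the 30 months base period to 26 November 2005 gives a deadline of 26 May 2008, before any tolling.
The period was tolled for 372 days by the automatic bankruptcy stay (8 March 2007 to 14 March 2008), pushing the deadline to 2 June 2009.
Filing on 14 June 2009 missed the 2 June 2009 deadline — the action is time-barred.

TIME-BARRED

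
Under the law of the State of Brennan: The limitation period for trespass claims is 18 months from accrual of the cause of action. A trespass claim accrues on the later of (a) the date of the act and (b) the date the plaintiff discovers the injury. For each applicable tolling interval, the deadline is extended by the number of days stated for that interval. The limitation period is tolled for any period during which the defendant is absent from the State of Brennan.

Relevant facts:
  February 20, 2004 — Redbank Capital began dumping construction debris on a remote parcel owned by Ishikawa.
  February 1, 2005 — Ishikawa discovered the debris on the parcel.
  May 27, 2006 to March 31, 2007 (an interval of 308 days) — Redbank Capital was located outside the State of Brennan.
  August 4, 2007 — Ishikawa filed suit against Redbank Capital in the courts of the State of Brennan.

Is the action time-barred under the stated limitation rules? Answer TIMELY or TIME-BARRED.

TIME-BARRED

Because discovery on February 1, 2005 post-dates the February 20, 2004 act, accrual under the later-of rule falls on February 1, 2005.
18 months from February 1, 2005 is August 1, 2006.
Because the defendant's absence from the jurisdiction ran from May 27, 2006 to March 31, 2007, the deadline is extended by 308 days to June 5, 2007.
The August 4, 2007 filing falls after the June 5, 2007 deadline; the claim is time-barred.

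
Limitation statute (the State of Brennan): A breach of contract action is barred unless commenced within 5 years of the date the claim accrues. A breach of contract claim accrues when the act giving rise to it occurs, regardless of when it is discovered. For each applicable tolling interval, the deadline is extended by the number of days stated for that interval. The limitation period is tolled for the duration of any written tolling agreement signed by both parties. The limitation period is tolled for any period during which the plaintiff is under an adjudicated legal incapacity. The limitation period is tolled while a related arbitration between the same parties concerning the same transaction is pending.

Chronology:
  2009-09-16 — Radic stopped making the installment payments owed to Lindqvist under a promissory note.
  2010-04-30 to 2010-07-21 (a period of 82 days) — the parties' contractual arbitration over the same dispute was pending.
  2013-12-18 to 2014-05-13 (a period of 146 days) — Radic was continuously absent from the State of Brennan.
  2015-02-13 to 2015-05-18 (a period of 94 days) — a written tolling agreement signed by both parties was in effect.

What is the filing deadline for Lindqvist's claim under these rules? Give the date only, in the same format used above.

2014-12-07

The claim accrued on 2009-09-16, the date of the act.
The untolled deadline — 5 years after 2009-09-16 — is 2014-09-16.
Because the pending related arbitration ran from 2010-04-30 to 2010-07-21, the deadline is extended by 82 days to 2014-12-07.
By the time the written tolling agreement began on 2015-02-13, the limitation period had already expired on 2014-12-07; that interval cannot revive it.
The defendant's absence from the jurisdiction from 2013-12-18 to 2014-05-13 does not toll the period, because no stated rule makes the defendant's absence a tolling event.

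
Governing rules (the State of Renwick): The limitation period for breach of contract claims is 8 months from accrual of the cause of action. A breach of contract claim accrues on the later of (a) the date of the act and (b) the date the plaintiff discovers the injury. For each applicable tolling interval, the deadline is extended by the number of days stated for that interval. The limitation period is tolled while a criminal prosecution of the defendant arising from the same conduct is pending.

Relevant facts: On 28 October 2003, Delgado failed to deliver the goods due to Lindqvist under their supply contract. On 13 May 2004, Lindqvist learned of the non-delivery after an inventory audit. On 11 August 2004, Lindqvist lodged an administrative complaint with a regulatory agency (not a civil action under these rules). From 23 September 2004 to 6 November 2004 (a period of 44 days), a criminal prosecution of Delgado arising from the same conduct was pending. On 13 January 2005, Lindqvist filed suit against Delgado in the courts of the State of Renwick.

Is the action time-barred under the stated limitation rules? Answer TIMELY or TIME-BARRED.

The claim accrued on 13 May 2004 — the later of the 28 October 2003 act and the 13 May 2004 discovery.
8 months from 13 May 2004 is 13 January 2005.
The pending criminal prosecution from 23 September 2004 to 6 November 2004 tolled the period for 44 days, extending the deadline to 26 February 2005.
None of the other events listed affects the running of the period under the stated rules.
Filing on 13 January 2005 beat the 26 February 2005 deadline — the action is timely.

TIMELY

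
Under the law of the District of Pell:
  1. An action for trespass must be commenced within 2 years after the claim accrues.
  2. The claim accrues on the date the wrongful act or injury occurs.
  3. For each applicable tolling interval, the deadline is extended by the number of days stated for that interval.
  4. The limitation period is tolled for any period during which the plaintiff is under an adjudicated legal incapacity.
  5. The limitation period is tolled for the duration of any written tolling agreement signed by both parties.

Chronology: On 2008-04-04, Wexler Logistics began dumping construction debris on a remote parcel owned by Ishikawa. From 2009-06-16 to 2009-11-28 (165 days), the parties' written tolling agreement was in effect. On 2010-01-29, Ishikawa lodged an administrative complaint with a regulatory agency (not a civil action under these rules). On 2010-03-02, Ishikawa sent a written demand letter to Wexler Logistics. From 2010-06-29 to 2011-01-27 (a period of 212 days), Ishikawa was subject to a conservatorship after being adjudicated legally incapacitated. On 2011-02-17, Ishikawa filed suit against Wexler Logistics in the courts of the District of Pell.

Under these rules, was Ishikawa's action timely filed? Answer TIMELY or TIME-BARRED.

TIMELY

The limitation period began to run on 2008-04-04.
2 years from 2008-04-04 is 2010-04-04.
The period was tolled for 165 days by the written tolling agreement (2009-06-16 to 2009-11-28), pushing the deadline to 2010-09-16.
The period was tolled for 212 days by the plaintiff's legal incapacity (2010-06-29 to 2011-01-27), pushing the deadline to 2011-04-16.
The other events in the timeline have no effect on the limitation period under the stated rules.
Ishikawa filed on 2011-02-17, before the 2011-04-16 deadline, so the action is timely.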